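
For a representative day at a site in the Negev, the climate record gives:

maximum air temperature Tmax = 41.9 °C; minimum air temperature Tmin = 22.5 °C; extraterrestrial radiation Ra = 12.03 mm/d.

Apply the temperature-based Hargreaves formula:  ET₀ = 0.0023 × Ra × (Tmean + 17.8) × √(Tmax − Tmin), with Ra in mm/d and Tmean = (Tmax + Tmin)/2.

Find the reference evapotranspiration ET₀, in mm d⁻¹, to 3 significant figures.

6.09 mm d⁻¹

Tmean = (41.9 + 22.5)/2 = 32.20 °C
ET₀ = 0.0023 × 12.03 × (32.20 + 17.8) × √19.4 = 0.0023 × 12.03 × 50.00 × 4.4045 = 6.0934 mm/d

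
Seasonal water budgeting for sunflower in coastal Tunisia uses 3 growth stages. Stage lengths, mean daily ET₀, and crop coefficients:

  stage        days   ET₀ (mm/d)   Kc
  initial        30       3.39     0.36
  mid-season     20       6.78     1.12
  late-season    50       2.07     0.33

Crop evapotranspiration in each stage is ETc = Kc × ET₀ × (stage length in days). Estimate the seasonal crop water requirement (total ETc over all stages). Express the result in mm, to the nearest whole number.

223 mm

initial: 0.36 × 3.39 × 30 = 36.61 mm
mid-season: 1.12 × 6.78 × 20 = 151.87 mm
late-season: 0.33 × 2.07 × 50 = 34.16 mm
Seasonal total = 222.64 mm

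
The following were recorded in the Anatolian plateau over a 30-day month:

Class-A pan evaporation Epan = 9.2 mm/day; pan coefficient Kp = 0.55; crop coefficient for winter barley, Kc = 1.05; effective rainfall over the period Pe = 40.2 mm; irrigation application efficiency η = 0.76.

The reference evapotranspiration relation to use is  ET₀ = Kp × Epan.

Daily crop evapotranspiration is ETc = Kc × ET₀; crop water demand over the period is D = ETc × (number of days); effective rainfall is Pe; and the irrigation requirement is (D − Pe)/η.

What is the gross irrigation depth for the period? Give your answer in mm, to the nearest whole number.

157 mm

ET₀ = 0.55 × 9.2 = 5.0600 mm/d
ETc = Kc × ET₀ = 1.05 × 5.0600 = 5.3130 mm/d
Crop demand D = ETc × 30 d = 5.3130 × 30 = 159.390 mm
D − Pe = 159.390 − 40.2 = 119.190 mm
Gross irrigation = 119.190 / 0.76 = 156.829 mm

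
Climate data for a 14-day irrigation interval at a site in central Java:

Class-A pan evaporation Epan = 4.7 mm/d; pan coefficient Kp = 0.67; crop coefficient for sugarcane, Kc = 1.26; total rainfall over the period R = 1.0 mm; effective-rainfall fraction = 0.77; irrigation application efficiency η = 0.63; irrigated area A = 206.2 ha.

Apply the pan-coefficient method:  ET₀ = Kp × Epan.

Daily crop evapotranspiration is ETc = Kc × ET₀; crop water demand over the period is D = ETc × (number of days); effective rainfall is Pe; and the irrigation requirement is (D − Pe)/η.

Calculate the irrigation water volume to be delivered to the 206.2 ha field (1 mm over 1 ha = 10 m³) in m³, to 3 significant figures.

179000 m³

ET₀ = 0.67 × 4.7 = 3.1490 mm/d
ETc = Kc × ET₀ = 1.26 × 3.1490 = 3.9677 mm/d
Crop demand D = ETc × 14 d = 3.9677 × 14 = 55.548 mm
Pe = 0.77 × 1.0 = 0.770 mm
D − Pe = 55.548 − 0.770 = 54.778 mm
Gross irrigation = 54.778 / 0.63 = 86.949 mm
Volume = 86.949 mm × 206.2 ha × 10 = 179288.8 m³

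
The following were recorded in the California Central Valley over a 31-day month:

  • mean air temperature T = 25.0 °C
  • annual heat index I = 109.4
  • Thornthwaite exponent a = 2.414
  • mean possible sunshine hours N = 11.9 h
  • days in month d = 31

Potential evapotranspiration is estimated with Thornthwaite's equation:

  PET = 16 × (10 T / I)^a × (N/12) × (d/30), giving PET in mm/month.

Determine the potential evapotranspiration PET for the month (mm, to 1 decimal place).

120.5 mm

10T/I = 10 × 25.0 / 109.4 = 2.2852
(10T/I)^a = 2.2852^2.414 = 7.3526
Uncorrected PET = 16 × 7.3526 = 117.642 mm
Correction = (N/12)(d/30) = (11.9/12)(31/30) = 1.0247
PET = 117.642 × 1.0247 = 120.548 mm/month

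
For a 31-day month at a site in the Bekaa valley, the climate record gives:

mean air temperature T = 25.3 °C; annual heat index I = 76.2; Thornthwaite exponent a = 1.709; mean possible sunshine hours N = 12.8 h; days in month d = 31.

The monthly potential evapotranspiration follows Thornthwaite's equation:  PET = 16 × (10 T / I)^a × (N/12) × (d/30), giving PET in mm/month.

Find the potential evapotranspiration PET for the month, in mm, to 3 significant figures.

10T/I = 10 × 25.3 / 76.2 = 3.3202
(10T/I)^a = 3.3202^1.709 = 7.7745
Uncorrected PET = 16 × 7.7745 = 124.392 mm
Correction = (N/12)(d/30) = (12.8/12)(31/30) = 1.1022
PET = 124.392 × 1.1022 = 137.105 mm/month

137 mm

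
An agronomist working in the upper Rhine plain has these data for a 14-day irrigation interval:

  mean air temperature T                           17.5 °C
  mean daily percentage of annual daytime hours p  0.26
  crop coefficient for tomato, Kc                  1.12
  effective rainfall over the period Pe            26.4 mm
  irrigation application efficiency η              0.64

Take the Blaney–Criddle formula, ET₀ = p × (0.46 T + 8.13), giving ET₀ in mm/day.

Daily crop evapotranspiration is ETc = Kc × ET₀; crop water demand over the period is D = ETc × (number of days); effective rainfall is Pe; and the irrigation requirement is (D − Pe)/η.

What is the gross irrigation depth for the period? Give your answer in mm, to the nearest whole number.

ET₀ = 0.26 × (0.46 × 17.5 + 8.13) = 0.26 × 16.180 = 4.2068 mm/d
ETc = Kc × ET₀ = 1.12 × 4.2068 = 4.7116 mm/d
Crop demand D = ETc × 14 d = 4.7116 × 14 = 65.962 mm
D − Pe = 65.962 − 26.4 = 39.562 mm
Gross irrigation = 39.562 / 0.64 = 61.816 mm

62 mm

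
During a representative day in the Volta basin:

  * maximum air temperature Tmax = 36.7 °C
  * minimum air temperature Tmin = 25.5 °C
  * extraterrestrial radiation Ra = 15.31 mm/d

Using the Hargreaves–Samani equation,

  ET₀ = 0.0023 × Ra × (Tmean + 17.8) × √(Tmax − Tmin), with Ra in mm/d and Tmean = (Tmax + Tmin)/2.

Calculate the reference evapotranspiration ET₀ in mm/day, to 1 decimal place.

5.8 mm/day

Tmean = (36.7 + 25.5)/2 = 31.10 °C
ET₀ = 0.0023 × 15.31 × (31.10 + 17.8) × √11.2 = 0.0023 × 15.31 × 48.90 × 3.3466 = 5.7626 mm/d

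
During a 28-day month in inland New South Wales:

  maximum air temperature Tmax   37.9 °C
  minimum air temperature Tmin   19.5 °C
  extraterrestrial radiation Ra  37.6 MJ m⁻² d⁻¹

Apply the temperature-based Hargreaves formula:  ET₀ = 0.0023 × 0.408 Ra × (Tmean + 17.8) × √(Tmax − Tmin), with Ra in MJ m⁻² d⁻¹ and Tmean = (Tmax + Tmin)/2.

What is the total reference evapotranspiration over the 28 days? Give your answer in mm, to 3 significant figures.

Tmean = (37.9 + 19.5)/2 = 28.70 °C
0.408 Ra = 0.408 × 37.6 = 15.3408 mm/d equivalent
ET₀ = 0.0023 × 15.3408 × (28.70 + 17.8) × √18.4 = 0.0023 × 15.3408 × 46.50 × 4.2895 = 7.0378 mm/d
Over 28 days: 7.0378 × 28 = 197.058 mm

197 mm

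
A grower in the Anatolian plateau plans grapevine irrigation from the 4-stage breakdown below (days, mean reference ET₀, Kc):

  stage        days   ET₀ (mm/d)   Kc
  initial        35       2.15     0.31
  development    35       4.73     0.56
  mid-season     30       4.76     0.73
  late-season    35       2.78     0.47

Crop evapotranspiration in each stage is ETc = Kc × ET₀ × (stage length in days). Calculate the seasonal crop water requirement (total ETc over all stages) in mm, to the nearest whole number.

266 mm

initial: 0.31 × 2.15 × 35 = 23.33 mm
development: 0.56 × 4.73 × 35 = 92.71 mm
mid-season: 0.73 × 4.76 × 30 = 104.24 mm
late-season: 0.47 × 2.78 × 35 = 45.73 mm
Seasonal total = 266.01 mm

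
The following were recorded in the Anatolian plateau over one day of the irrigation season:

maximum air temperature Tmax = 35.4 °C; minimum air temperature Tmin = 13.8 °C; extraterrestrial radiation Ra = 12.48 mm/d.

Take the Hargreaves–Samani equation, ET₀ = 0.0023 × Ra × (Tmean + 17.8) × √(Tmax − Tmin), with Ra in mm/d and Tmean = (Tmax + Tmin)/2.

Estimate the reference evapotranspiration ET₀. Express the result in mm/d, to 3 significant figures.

5.66 mm/d

Tmean = (35.4 + 13.8)/2 = 24.60 °C
ET₀ = 0.0023 × 12.48 × (24.60 + 17.8) × √21.6 = 0.0023 × 12.48 × 42.40 × 4.6476 = 5.6564 mm/d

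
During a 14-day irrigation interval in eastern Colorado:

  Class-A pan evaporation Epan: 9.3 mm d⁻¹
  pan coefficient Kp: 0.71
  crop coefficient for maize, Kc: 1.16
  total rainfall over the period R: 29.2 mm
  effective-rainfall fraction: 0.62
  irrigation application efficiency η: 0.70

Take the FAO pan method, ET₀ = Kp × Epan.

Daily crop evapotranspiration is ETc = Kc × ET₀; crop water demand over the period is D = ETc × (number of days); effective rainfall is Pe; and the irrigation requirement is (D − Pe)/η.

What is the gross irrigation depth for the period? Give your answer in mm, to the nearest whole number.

127 mm

ET₀ = 0.71 × 9.3 = 6.6030 mm/d
ETc = Kc × ET₀ = 1.16 × 6.6030 = 7.6595 mm/d
Crop demand D = ETc × 14 d = 7.6595 × 14 = 107.233 mm
Pe = 0.62 × 29.2 = 18.104 mm
D − Pe = 107.233 − 18.104 = 89.129 mm
Gross irrigation = 89.129 / 0.70 = 127.327 mm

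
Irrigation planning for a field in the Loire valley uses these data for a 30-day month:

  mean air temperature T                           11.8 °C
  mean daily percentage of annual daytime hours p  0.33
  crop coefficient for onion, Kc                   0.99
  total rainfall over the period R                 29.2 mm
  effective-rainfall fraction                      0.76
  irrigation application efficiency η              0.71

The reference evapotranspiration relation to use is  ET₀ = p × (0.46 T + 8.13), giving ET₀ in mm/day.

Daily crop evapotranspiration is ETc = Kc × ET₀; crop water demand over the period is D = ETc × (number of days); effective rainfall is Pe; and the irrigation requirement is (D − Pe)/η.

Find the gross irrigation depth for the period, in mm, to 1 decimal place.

ET₀ = 0.33 × (0.46 × 11.8 + 8.13) = 0.33 × 13.558 = 4.4741 mm/d
ETc = Kc × ET₀ = 0.99 × 4.4741 = 4.4294 mm/d
Crop demand D = ETc × 30 d = 4.4294 × 30 = 132.882 mm
Pe = 0.76 × 29.2 = 22.192 mm
D − Pe = 132.882 − 22.192 = 110.690 mm
Gross irrigation = 110.690 / 0.71 = 155.901 mm

155.9 mm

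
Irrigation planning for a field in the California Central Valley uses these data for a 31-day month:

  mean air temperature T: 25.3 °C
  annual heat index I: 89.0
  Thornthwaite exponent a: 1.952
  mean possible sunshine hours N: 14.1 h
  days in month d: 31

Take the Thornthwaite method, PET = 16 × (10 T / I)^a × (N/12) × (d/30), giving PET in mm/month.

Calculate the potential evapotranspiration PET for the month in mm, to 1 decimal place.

10T/I = 10 × 25.3 / 89.0 = 2.8427
(10T/I)^a = 2.8427^1.952 = 7.6857
Uncorrected PET = 16 × 7.6857 = 122.971 mm
Correction = (N/12)(d/30) = (14.1/12)(31/30) = 1.2142
PET = 122.971 × 1.2142 = 149.311 mm/month

149.3 mm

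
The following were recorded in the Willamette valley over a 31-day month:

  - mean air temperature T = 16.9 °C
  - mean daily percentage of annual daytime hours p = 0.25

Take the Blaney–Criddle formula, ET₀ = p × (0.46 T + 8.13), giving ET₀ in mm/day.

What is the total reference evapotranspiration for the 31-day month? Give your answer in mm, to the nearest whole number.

ET₀ = 0.25 × (0.46 × 16.9 + 8.13) = 0.25 × 15.904 = 3.9760 mm/d
Monthly total = 3.9760 × 31 = 123.256 mm

123 mm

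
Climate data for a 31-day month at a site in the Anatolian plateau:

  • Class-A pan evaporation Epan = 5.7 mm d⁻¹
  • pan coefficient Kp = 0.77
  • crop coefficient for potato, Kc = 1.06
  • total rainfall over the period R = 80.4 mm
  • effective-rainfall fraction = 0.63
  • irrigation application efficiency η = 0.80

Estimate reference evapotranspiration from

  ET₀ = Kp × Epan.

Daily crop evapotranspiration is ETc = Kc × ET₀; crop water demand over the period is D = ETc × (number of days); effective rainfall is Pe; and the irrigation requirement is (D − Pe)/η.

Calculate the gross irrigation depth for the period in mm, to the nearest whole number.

ET₀ = 0.77 × 5.7 = 4.3890 mm/d
ETc = Kc × ET₀ = 1.06 × 4.3890 = 4.6523 mm/d
Crop demand D = ETc × 31 d = 4.6523 × 31 = 144.221 mm
Pe = 0.63 × 80.4 = 50.652 mm
D − Pe = 144.221 − 50.652 = 93.569 mm
Gross irrigation = 93.569 / 0.80 = 116.961 mm

117 mm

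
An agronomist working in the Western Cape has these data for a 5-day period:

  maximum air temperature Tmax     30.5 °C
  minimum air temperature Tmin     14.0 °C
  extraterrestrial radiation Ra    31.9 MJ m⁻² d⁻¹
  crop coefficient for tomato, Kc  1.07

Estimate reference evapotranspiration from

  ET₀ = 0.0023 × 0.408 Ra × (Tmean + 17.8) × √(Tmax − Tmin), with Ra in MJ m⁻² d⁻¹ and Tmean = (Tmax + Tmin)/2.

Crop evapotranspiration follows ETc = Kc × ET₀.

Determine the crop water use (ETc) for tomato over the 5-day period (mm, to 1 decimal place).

Tmean = (30.5 + 14.0)/2 = 22.25 °C
0.408 Ra = 0.408 × 31.9 = 13.0152 mm/d equivalent
ET₀ = 0.0023 × 13.0152 × (22.25 + 17.8) × √16.5 = 0.0023 × 13.0152 × 40.05 × 4.0620 = 4.8699 mm/d
ETc = Kc × ET₀ = 1.07 × 4.8699 = 5.2108 mm/d
Over 5 days: 5.2108 × 5 = 26.054 mm

26.1 mm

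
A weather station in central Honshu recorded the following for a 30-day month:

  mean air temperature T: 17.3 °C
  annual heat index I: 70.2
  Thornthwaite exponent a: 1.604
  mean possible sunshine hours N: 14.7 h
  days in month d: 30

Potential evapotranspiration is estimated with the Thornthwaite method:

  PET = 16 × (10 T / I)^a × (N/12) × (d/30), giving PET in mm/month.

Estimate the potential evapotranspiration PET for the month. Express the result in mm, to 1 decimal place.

83.3 mm

10T/I = 10 × 17.3 / 70.2 = 2.4644
(10T/I)^a = 2.4644^1.604 = 4.2492
Uncorrected PET = 16 × 4.2492 = 67.987 mm
Correction = (N/12)(d/30) = (14.7/12)(30/30) = 1.2250
PET = 67.987 × 1.2250 = 83.284 mm/month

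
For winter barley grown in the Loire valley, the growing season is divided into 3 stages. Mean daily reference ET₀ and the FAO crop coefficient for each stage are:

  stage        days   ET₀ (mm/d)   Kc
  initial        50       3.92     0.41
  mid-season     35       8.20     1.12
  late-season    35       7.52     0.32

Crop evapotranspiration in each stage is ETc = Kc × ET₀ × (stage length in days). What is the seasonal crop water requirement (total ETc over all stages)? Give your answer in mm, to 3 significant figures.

486 mm

initial: 0.41 × 3.92 × 50 = 80.36 mm
mid-season: 1.12 × 8.20 × 35 = 321.44 mm
late-season: 0.32 × 7.52 × 35 = 84.22 mm
Seasonal total = 486.02 mm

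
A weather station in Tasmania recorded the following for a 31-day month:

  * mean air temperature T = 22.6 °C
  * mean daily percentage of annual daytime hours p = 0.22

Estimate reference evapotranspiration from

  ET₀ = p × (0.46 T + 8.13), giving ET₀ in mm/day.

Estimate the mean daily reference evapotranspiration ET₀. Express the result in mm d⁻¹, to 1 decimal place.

4.1 mm d⁻¹

ET₀ = 0.22 × (0.46 × 22.6 + 8.13) = 0.22 × 18.526 = 4.0757 mm/d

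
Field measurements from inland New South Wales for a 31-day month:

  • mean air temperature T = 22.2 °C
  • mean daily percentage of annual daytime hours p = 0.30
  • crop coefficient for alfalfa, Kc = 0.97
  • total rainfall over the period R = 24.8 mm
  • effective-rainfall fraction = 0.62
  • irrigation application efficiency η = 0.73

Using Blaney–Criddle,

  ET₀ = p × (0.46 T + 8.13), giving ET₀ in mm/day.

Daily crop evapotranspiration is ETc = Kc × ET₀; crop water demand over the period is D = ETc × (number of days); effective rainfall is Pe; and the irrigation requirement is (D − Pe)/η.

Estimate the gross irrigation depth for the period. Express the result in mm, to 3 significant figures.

ET₀ = 0.30 × (0.46 × 22.2 + 8.13) = 0.30 × 18.342 = 5.5026 mm/d
ETc = Kc × ET₀ = 0.97 × 5.5026 = 5.3375 mm/d
Crop demand D = ETc × 31 d = 5.3375 × 31 = 165.463 mm
Pe = 0.62 × 24.8 = 15.376 mm
D − Pe = 165.463 − 15.376 = 150.087 mm
Gross irrigation = 150.087 / 0.73 = 205.599 mm

206 mm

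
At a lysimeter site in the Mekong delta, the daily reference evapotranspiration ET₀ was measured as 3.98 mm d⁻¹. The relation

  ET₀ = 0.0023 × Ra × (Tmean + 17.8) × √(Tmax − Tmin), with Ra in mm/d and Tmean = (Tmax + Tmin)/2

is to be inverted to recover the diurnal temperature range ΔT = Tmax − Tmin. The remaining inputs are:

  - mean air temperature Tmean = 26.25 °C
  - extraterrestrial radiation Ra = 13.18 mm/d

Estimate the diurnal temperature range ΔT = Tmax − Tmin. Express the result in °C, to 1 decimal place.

√ΔT = ET₀ / [0.0023 × Ra × (Tmean+17.8)] = 3.98 / (0.0023 × 13.18 × 44.05) = 2.9805
ΔT = 2.9805² = 8.883 °C

8.9 °C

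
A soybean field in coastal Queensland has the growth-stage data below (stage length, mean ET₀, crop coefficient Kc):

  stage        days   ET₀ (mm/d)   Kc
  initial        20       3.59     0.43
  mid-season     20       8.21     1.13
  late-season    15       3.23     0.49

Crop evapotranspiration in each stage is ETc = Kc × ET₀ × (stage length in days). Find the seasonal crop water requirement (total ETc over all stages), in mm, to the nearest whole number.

240 mm

initial: 0.43 × 3.59 × 20 = 30.87 mm
mid-season: 1.13 × 8.21 × 20 = 185.55 mm
late-season: 0.49 × 3.23 × 15 = 23.74 mm
Seasonal total = 240.16 mm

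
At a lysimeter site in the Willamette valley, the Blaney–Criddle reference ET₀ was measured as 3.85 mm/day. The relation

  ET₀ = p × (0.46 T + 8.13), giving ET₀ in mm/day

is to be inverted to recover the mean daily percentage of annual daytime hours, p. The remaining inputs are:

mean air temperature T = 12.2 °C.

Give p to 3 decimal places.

0.280

p = ET₀ / (0.46 T + 8.13) = 3.85 / (0.46 × 12.2 + 8.13) = 3.85 / 13.742 = 0.2802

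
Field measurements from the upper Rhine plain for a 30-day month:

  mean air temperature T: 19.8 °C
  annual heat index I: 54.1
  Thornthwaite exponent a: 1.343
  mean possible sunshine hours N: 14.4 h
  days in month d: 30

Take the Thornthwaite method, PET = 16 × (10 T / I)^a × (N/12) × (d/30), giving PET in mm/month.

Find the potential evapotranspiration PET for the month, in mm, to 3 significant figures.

10T/I = 10 × 19.8 / 54.1 = 3.6599
(10T/I)^a = 3.6599^1.343 = 5.7114
Uncorrected PET = 16 × 5.7114 = 91.382 mm
Correction = (N/12)(d/30) = (14.4/12)(30/30) = 1.2000
PET = 91.382 × 1.2000 = 109.658 mm/month

110 mm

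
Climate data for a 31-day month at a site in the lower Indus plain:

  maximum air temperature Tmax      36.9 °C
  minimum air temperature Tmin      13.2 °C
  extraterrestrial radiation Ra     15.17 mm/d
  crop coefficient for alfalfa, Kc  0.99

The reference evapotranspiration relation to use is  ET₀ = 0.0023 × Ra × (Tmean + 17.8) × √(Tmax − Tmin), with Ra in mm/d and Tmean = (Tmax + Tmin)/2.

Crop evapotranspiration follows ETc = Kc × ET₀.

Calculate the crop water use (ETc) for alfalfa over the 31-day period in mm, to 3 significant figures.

223 mm

Tmean = (36.9 + 13.2)/2 = 25.05 °C
ET₀ = 0.0023 × 15.17 × (25.05 + 17.8) × √23.7 = 0.0023 × 15.17 × 42.85 × 4.8683 = 7.2785 mm/d
ETc = Kc × ET₀ = 0.99 × 7.2785 = 7.2057 mm/d
Over 31 days: 7.2057 × 31 = 223.377 mm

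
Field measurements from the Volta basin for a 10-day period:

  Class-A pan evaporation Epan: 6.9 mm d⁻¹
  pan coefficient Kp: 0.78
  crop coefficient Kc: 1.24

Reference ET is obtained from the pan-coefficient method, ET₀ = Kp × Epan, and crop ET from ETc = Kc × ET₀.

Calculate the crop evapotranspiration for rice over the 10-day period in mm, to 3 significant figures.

66.7 mm

ET₀ = 0.78 × 6.9 = 5.3820 mm/d
ETc = Kc × ET₀ = 1.24 × 5.3820 = 6.6737 mm/d
Over 10 days: 6.6737 × 10 = 66.737 mm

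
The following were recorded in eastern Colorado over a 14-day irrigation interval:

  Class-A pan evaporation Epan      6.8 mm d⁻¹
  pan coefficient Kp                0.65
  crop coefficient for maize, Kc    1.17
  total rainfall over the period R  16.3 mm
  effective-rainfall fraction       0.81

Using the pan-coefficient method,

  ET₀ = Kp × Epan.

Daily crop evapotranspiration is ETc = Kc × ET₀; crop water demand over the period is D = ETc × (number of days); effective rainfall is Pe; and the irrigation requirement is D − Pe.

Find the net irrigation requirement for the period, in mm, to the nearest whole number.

59 mm

ET₀ = 0.65 × 6.8 = 4.4200 mm/d
ETc = Kc × ET₀ = 1.17 × 4.4200 = 5.1714 mm/d
Crop demand D = ETc × 14 d = 5.1714 × 14 = 72.400 mm
Pe = 0.81 × 16.3 = 13.203 mm
D − Pe = 72.400 − 13.203 = 59.197 mm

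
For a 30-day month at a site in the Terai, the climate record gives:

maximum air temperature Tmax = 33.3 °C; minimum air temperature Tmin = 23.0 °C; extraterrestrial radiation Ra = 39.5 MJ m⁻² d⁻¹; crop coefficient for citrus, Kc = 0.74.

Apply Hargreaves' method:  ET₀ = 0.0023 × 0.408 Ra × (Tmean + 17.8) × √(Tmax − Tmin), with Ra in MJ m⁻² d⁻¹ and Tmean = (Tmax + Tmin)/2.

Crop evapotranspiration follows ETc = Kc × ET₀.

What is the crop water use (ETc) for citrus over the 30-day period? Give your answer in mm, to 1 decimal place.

Tmean = (33.3 + 23.0)/2 = 28.15 °C
0.408 Ra = 0.408 × 39.5 = 16.1160 mm/d equivalent
ET₀ = 0.0023 × 16.1160 × (28.15 + 17.8) × √10.3 = 0.0023 × 16.1160 × 45.95 × 3.2094 = 5.4663 mm/d
ETc = Kc × ET₀ = 0.74 × 5.4663 = 4.0451 mm/d
Over 30 days: 4.0451 × 30 = 121.353 mm

121.4 mm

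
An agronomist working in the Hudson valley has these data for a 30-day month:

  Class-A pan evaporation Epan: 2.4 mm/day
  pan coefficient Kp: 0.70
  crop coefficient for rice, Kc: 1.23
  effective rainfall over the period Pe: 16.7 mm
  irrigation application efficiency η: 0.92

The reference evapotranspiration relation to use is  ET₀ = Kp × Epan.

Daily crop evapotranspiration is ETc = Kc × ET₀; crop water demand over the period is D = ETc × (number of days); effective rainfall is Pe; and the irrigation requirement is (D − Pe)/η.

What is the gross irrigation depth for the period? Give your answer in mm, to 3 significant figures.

49.2 mm

ET₀ = 0.70 × 2.4 = 1.6800 mm/d
ETc = Kc × ET₀ = 1.23 × 1.6800 = 2.0664 mm/d
Crop demand D = ETc × 30 d = 2.0664 × 30 = 61.992 mm
D − Pe = 61.992 − 16.7 = 45.292 mm
Gross irrigation = 45.292 / 0.92 = 49.230 mm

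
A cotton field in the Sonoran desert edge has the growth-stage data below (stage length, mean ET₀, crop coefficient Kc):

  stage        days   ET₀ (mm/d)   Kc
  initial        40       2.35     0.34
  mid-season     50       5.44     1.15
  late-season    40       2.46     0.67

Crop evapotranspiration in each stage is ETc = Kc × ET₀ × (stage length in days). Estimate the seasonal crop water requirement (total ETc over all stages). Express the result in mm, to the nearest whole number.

411 mm

initial: 0.34 × 2.35 × 40 = 31.96 mm
mid-season: 1.15 × 5.44 × 50 = 312.80 mm
late-season: 0.67 × 2.46 × 40 = 65.93 mm
Seasonal total = 410.69 mm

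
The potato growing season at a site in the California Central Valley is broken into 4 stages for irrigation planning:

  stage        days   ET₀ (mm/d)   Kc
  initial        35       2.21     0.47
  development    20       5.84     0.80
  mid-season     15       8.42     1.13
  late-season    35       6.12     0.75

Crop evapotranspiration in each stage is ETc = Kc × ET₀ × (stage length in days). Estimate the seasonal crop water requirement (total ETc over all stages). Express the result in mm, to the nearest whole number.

initial: 0.47 × 2.21 × 35 = 36.35 mm
development: 0.80 × 5.84 × 20 = 93.44 mm
mid-season: 1.13 × 8.42 × 15 = 142.72 mm
late-season: 0.75 × 6.12 × 35 = 160.65 mm
Seasonal total = 433.16 mm

433 mm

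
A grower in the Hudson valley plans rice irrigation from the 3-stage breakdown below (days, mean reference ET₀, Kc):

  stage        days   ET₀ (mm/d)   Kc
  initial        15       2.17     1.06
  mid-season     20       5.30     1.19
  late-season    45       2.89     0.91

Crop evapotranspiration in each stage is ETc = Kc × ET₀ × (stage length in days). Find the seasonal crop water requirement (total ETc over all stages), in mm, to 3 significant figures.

initial: 1.06 × 2.17 × 15 = 34.50 mm
mid-season: 1.19 × 5.30 × 20 = 126.14 mm
late-season: 0.91 × 2.89 × 45 = 118.35 mm
Seasonal total = 278.99 mm

279 mm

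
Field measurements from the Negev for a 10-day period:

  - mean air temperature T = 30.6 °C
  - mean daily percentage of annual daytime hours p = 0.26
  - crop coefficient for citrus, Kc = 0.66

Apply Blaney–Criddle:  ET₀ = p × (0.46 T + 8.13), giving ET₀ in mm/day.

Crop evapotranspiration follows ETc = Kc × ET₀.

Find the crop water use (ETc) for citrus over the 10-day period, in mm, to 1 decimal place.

38.1 mm

ET₀ = 0.26 × (0.46 × 30.6 + 8.13) = 0.26 × 22.206 = 5.7736 mm/d
ETc = Kc × ET₀ = 0.66 × 5.7736 = 3.8106 mm/d
Over 10 days: 3.8106 × 10 = 38.106 mm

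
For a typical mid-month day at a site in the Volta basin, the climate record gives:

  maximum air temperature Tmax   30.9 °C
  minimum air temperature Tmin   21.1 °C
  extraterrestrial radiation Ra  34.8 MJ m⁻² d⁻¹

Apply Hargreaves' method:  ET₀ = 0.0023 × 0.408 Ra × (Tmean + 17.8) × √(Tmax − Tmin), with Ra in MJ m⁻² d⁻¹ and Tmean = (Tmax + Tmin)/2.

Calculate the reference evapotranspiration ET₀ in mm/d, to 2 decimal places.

4.48 mm/d

Tmean = (30.9 + 21.1)/2 = 26.00 °C
0.408 Ra = 0.408 × 34.8 = 14.1984 mm/d equivalent
ET₀ = 0.0023 × 14.1984 × (26.00 + 17.8) × √9.8 = 0.0023 × 14.1984 × 43.80 × 3.1305 = 4.4777 mm/d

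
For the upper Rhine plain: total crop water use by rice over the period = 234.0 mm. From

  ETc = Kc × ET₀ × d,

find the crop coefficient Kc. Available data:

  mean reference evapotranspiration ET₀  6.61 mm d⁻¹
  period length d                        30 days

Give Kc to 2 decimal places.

1.18

ETc = Kc × ET₀ × d  ⇒  Kc = ETc / (ET₀ × d)
Kc = 234.0 / (6.61 × 30) = 234.0 / 198.30 = 1.1800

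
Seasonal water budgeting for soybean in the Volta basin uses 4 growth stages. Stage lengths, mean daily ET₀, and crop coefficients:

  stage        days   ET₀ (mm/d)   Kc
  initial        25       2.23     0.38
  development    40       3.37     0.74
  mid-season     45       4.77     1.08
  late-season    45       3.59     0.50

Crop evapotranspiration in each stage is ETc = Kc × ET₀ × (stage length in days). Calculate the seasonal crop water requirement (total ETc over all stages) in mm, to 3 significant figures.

initial: 0.38 × 2.23 × 25 = 21.19 mm
development: 0.74 × 3.37 × 40 = 99.75 mm
mid-season: 1.08 × 4.77 × 45 = 231.82 mm
late-season: 0.50 × 3.59 × 45 = 80.78 mm
Seasonal total = 433.54 mm

434 mm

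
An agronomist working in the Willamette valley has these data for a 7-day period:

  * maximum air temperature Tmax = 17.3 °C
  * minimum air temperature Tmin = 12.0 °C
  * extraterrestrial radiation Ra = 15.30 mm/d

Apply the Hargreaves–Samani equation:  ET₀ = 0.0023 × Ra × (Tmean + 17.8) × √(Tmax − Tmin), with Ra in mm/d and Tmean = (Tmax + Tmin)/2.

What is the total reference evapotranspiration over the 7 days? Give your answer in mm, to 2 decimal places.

Tmean = (17.3 + 12.0)/2 = 14.65 °C
ET₀ = 0.0023 × 15.30 × (14.65 + 17.8) × √5.3 = 0.0023 × 15.30 × 32.45 × 2.3022 = 2.6289 mm/d
Over 7 days: 2.6289 × 7 = 18.402 mm

18.40 mm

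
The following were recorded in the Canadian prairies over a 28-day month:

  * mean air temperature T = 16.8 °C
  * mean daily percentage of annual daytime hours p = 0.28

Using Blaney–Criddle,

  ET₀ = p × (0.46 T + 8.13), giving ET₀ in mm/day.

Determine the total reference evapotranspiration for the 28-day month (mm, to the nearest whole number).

ET₀ = 0.28 × (0.46 × 16.8 + 8.13) = 0.28 × 15.858 = 4.4402 mm/d
Monthly total = 4.4402 × 28 = 124.326 mm

124 mm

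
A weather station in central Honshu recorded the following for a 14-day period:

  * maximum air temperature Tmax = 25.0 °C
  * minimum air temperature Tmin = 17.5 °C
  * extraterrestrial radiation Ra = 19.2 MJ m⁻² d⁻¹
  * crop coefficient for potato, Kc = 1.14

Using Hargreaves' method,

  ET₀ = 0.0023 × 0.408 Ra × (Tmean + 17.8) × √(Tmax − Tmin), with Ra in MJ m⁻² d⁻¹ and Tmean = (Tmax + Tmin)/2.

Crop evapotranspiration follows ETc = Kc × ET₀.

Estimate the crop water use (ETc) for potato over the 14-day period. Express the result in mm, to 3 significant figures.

30.8 mm

Tmean = (25.0 + 17.5)/2 = 21.25 °C
0.408 Ra = 0.408 × 19.2 = 7.8336 mm/d equivalent
ET₀ = 0.0023 × 7.8336 × (21.25 + 17.8) × √7.5 = 0.0023 × 7.8336 × 39.05 × 2.7386 = 1.9268 mm/d
ETc = Kc × ET₀ = 1.14 × 1.9268 = 2.1966 mm/d
Over 14 days: 2.1966 × 14 = 30.752 mm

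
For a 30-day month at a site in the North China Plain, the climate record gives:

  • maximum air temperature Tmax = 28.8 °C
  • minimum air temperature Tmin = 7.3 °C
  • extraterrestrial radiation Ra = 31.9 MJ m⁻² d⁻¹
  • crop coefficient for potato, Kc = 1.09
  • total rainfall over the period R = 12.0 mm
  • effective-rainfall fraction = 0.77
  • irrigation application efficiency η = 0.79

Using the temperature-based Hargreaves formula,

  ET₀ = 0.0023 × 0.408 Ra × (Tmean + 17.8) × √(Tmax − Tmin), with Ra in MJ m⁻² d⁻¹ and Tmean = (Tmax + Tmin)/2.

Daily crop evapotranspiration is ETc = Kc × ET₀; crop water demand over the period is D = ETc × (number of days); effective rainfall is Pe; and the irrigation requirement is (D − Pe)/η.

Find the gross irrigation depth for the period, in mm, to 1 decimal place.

Tmean = (28.8 + 7.3)/2 = 18.05 °C
0.408 Ra = 0.408 × 31.9 = 13.0152 mm/d equivalent
ET₀ = 0.0023 × 13.0152 × (18.05 + 17.8) × √21.5 = 0.0023 × 13.0152 × 35.85 × 4.6368 = 4.9761 mm/d
ETc = Kc × ET₀ = 1.09 × 4.9761 = 5.4239 mm/d
Crop demand D = ETc × 30 d = 5.4239 × 30 = 162.717 mm
Pe = 0.77 × 12.0 = 9.240 mm
D − Pe = 162.717 − 9.240 = 153.477 mm
Gross irrigation = 153.477 / 0.79 = 194.275 mm

194.3 mm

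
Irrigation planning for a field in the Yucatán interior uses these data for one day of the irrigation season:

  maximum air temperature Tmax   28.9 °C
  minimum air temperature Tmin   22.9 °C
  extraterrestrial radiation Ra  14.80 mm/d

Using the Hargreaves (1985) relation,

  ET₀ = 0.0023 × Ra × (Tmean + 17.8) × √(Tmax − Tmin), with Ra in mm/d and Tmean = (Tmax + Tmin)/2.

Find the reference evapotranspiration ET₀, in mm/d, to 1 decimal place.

3.6 mm/d

Tmean = (28.9 + 22.9)/2 = 25.90 °C
ET₀ = 0.0023 × 14.80 × (25.90 + 17.8) × √6.0 = 0.0023 × 14.80 × 43.70 × 2.4495 = 3.6437 mm/d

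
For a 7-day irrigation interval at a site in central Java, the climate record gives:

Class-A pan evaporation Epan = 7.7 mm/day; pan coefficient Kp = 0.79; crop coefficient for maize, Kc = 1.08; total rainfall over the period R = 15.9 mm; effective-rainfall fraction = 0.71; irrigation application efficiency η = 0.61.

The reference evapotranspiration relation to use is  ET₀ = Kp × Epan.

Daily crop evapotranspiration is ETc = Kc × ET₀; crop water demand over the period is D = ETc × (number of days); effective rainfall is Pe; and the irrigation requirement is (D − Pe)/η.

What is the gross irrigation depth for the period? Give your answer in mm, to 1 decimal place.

ET₀ = 0.79 × 7.7 = 6.0830 mm/d
ETc = Kc × ET₀ = 1.08 × 6.0830 = 6.5696 mm/d
Crop demand D = ETc × 7 d = 6.5696 × 7 = 45.987 mm
Pe = 0.71 × 15.9 = 11.289 mm
D − Pe = 45.987 − 11.289 = 34.698 mm
Gross irrigation = 34.698 / 0.61 = 56.882 mm

56.9 mm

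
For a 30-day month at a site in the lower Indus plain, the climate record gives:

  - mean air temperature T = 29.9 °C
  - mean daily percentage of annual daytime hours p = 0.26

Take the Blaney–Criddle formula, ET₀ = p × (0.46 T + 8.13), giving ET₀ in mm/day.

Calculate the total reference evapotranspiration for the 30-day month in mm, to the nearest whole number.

171 mm

ET₀ = 0.26 × (0.46 × 29.9 + 8.13) = 0.26 × 21.884 = 5.6898 mm/d
Monthly total = 5.6898 × 30 = 170.694 mm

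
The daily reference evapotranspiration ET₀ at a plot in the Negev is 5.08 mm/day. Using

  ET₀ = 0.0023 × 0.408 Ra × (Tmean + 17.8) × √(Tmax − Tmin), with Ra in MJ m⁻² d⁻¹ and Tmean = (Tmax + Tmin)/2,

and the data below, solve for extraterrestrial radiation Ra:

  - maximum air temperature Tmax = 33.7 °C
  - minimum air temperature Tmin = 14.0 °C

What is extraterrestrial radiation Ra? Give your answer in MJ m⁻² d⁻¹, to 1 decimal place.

29.3 MJ m⁻² d⁻¹

Tmean = (33.7+14.0)/2 = 23.85 °C; ΔT = 19.7
Ra = ET₀ / [0.0023 × 0.408 × (Tmean+17.8) × √ΔT]
   = 5.08 / (0.0023 × 0.408 × 41.65 × 4.4385) = 29.284 MJ m⁻² d⁻¹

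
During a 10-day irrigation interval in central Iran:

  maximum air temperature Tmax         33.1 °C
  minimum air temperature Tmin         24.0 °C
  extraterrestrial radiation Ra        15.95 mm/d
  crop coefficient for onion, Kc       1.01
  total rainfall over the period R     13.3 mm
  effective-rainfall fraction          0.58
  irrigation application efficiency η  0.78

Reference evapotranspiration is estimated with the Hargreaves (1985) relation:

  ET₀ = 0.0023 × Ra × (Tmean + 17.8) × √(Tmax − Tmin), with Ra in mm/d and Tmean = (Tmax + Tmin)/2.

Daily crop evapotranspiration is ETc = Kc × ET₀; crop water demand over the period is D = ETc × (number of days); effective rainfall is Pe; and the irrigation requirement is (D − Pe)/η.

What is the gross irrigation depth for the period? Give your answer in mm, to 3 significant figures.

Tmean = (33.1 + 24.0)/2 = 28.55 °C
ET₀ = 0.0023 × 15.95 × (28.55 + 17.8) × √9.1 = 0.0023 × 15.95 × 46.35 × 3.0166 = 5.1293 mm/d
ETc = Kc × ET₀ = 1.01 × 5.1293 = 5.1806 mm/d
Crop demand D = ETc × 10 d = 5.1806 × 10 = 51.806 mm
Pe = 0.58 × 13.3 = 7.714 mm
D − Pe = 51.806 − 7.714 = 44.092 mm
Gross irrigation = 44.092 / 0.78 = 56.528 mm

56.5 mm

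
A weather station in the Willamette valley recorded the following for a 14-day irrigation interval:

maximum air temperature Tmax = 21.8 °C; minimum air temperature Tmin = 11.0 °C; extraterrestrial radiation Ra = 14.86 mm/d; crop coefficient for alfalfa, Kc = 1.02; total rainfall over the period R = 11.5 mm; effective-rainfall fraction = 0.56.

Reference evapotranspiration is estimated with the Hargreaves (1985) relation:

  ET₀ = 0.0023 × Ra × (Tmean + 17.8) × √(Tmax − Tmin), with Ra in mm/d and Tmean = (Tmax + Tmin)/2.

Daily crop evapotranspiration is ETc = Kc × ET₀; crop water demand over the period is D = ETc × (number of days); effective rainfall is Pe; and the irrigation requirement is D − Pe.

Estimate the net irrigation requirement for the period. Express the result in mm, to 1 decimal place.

Tmean = (21.8 + 11.0)/2 = 16.40 °C
ET₀ = 0.0023 × 14.86 × (16.40 + 17.8) × √10.8 = 0.0023 × 14.86 × 34.20 × 3.2863 = 3.8413 mm/d
ETc = Kc × ET₀ = 1.02 × 3.8413 = 3.9181 mm/d
Crop demand D = ETc × 14 d = 3.9181 × 14 = 54.853 mm
Pe = 0.56 × 11.5 = 6.440 mm
D − Pe = 54.853 − 6.440 = 48.413 mm

48.4 mm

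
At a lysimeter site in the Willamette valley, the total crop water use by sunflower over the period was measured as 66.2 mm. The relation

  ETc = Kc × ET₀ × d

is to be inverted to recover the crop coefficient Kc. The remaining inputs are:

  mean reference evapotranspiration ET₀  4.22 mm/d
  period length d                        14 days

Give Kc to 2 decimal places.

ETc = Kc × ET₀ × d  ⇒  Kc = ETc / (ET₀ × d)
Kc = 66.2 / (4.22 × 14) = 66.2 / 59.08 = 1.1205

1.12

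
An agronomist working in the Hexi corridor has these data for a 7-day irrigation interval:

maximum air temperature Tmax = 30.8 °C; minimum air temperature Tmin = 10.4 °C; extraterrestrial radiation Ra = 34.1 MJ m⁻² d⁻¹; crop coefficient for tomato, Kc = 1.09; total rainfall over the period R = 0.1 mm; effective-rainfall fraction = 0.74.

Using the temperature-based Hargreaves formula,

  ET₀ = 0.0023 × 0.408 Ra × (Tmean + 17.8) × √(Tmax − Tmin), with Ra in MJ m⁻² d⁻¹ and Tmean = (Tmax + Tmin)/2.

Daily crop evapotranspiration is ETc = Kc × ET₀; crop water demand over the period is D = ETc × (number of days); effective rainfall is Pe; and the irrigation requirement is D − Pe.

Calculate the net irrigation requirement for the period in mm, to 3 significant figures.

Tmean = (30.8 + 10.4)/2 = 20.60 °C
0.408 Ra = 0.408 × 34.1 = 13.9128 mm/d equivalent
ET₀ = 0.0023 × 13.9128 × (20.60 + 17.8) × √20.4 = 0.0023 × 13.9128 × 38.40 × 4.5166 = 5.5499 mm/d
ETc = Kc × ET₀ = 1.09 × 5.5499 = 6.0494 mm/d
Crop demand D = ETc × 7 d = 6.0494 × 7 = 42.346 mm
Pe = 0.74 × 0.1 = 0.074 mm
D − Pe = 42.346 − 0.074 = 42.272 mm

42.3 mm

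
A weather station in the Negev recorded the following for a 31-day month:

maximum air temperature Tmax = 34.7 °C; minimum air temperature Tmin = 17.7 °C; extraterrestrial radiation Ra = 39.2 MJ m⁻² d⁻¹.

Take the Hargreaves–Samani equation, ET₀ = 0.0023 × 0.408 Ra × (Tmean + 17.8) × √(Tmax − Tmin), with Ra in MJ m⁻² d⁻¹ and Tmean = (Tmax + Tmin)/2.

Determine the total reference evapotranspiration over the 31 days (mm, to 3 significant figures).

207 mm

Tmean = (34.7 + 17.7)/2 = 26.20 °C
0.408 Ra = 0.408 × 39.2 = 15.9936 mm/d equivalent
ET₀ = 0.0023 × 15.9936 × (26.20 + 17.8) × √17.0 = 0.0023 × 15.9936 × 44.00 × 4.1231 = 6.6735 mm/d
Over 31 days: 6.6735 × 31 = 206.879 mm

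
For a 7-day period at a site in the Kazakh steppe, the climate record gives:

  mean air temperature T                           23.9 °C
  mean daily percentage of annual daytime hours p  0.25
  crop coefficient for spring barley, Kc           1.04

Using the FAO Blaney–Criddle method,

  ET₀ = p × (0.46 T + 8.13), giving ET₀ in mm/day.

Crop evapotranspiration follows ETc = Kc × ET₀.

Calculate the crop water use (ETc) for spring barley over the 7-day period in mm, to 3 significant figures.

ET₀ = 0.25 × (0.46 × 23.9 + 8.13) = 0.25 × 19.124 = 4.7810 mm/d
ETc = Kc × ET₀ = 1.04 × 4.7810 = 4.9722 mm/d
Over 7 days: 4.9722 × 7 = 34.805 mm

34.8 mm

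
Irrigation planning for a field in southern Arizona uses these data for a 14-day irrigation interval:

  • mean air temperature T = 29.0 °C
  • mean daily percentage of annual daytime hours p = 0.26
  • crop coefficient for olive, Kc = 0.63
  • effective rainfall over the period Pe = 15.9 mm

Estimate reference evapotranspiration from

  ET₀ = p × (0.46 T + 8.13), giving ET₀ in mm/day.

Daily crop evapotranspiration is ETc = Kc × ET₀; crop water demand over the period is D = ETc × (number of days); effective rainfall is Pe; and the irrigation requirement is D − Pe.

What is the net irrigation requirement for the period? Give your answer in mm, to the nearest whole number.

ET₀ = 0.26 × (0.46 × 29.0 + 8.13) = 0.26 × 21.470 = 5.5822 mm/d
ETc = Kc × ET₀ = 0.63 × 5.5822 = 3.5168 mm/d
Crop demand D = ETc × 14 d = 3.5168 × 14 = 49.235 mm
D − Pe = 49.235 − 15.9 = 33.335 mm

33 mm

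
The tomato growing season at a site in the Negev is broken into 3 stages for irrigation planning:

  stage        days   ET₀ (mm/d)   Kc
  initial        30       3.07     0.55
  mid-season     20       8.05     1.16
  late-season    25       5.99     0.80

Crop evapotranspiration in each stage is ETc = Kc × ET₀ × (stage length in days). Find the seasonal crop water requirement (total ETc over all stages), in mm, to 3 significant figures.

357 mm

initial: 0.55 × 3.07 × 30 = 50.66 mm
mid-season: 1.16 × 8.05 × 20 = 186.76 mm
late-season: 0.80 × 5.99 × 25 = 119.80 mm
Seasonal total = 357.22 mm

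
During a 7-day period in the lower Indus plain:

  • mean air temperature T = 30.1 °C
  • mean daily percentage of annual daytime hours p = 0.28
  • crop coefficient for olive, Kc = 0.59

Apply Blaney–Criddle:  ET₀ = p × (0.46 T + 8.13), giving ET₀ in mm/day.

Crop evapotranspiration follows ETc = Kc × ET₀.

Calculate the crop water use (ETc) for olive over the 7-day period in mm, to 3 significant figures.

ET₀ = 0.28 × (0.46 × 30.1 + 8.13) = 0.28 × 21.976 = 6.1533 mm/d
ETc = Kc × ET₀ = 0.59 × 6.1533 = 3.6304 mm/d
Over 7 days: 3.6304 × 7 = 25.413 mm

25.4 mm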